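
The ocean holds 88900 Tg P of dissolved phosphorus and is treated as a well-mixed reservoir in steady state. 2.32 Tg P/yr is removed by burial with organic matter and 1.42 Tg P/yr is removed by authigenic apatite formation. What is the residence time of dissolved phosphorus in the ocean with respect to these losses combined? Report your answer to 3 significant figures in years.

Total removal = 2.320 + 1.420 = 3.7400 Tg P/yr.
τ = M / ΣF_out = 88900 / 3.7400 = 23770 yr.

23800 yr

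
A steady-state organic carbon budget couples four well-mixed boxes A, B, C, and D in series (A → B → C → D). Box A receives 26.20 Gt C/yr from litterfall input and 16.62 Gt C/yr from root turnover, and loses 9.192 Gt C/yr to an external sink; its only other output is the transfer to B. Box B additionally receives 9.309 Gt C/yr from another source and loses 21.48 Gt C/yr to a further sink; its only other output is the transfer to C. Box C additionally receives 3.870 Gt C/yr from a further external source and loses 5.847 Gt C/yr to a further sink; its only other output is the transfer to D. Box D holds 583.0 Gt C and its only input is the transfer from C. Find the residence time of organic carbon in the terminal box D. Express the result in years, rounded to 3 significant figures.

Box A: F(A→B) = (26.20 + 16.62) − 9.192 = 33.628 Gt C/yr.
Box B: F(B→C) = (33.628 + 9.309) − 21.48 = 21.457 Gt C/yr.
Box C: F(C→D) = (21.457 + 3.870) − 5.847 = 19.480 Gt C/yr.
Box D throughput = its input = 19.480 Gt C/yr; τ = 583.0 / 19.480 = 29.93 yr.

29.9 yr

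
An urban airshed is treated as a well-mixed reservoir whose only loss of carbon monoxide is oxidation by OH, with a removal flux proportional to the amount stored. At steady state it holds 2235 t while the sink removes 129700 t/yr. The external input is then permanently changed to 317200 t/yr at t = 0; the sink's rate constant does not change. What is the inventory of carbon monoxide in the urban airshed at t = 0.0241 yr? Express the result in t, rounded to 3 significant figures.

The sink rate constant is k = F₀/M₀ = 129700/2235 = 58.03 yr⁻¹.
Solving dM/dt = F₁ − kM with M(0) = M₀ gives M(t) = F₁/k + (M₀ − F₁/k)·e^(−kt).
F₁/k = 317200/58.03 = 5466.0 t; kt = 58.03 × 0.0241 = 1.399, e^(−kt) = 0.2470.
M(0.0241) = 5466.0 + (2235 − 5466.0) × 0.2470 = 5466.0 − 797.9 = 4668.1 t.

4670 t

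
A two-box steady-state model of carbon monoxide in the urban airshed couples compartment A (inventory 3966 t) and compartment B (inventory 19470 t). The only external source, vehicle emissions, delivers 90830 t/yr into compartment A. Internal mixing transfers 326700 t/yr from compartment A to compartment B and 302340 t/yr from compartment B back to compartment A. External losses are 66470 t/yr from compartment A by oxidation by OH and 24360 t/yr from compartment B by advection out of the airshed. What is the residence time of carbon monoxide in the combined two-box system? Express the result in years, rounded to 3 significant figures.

0.258 yr

Treat the two boxes together as one reservoir: the mixing fluxes between them are internal recycling, so τ = ΣM / Σ(external losses).
M_total = 3966 + 19470 = 23436 t.
ΣF_external_out = 66470 + 24360 = 90830 t/yr.
τ = M_total / ΣF_ext = 23436 / 90830 = 0.2580 yr.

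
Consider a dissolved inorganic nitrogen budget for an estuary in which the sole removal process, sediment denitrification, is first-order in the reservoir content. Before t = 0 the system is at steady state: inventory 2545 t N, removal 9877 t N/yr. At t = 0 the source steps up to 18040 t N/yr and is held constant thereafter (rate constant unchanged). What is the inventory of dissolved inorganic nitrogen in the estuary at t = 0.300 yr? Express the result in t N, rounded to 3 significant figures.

3990 t N

τ = M₀/F₀ = 2545/9877 = 0.2577 yr; rate constant k = 1/τ.
New steady state M_∞ = F₁/k = F₁·τ = 18040 × 0.2577 = 4648.4 t N.
M(t) = M_∞ + (M₀ − M_∞)·e^(−t/τ); t/τ = 0.300/0.2577 = 1.164, so e^(−t/τ) = 0.3121.
M(t) = 4648.4 − 2103 × 0.3121 = 3991.8 t N.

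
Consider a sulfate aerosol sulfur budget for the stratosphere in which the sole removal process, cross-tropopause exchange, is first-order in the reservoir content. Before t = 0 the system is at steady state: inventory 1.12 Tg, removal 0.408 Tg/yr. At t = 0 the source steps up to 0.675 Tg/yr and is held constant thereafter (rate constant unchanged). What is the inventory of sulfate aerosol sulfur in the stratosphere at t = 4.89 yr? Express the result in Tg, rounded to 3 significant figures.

The sink rate constant is k = F₀/M₀ = 0.408/1.12 = 0.3643 yr⁻¹.
Solving dM/dt = F₁ − kM with M(0) = M₀ gives M(t) = F₁/k + (M₀ − F₁/k)·e^(−kt).
F₁/k = 0.675/0.3643 = 1.8529 Tg; kt = 0.3643 × 4.89 = 1.781, e^(−kt) = 0.1684.
M(4.89) = 1.8529 + (1.12 − 1.8529) × 0.1684 = 1.8529 − 0.1234 = 1.7295 Tg.

1.73 Tg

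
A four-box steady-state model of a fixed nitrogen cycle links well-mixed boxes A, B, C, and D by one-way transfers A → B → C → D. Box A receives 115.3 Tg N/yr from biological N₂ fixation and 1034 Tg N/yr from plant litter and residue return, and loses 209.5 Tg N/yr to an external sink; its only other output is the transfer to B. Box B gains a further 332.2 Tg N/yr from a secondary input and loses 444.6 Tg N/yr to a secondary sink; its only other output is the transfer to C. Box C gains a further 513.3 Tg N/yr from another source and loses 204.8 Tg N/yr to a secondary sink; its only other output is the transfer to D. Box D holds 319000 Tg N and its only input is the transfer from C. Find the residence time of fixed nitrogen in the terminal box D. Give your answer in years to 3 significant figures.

Box A: F(A→B) = (115.3 + 1034) − 209.5 = 939.80 Tg N/yr.
Box B: F(B→C) = (939.80 + 332.2) − 444.6 = 827.40 Tg N/yr.
Box C: F(C→D) = (827.40 + 513.3) − 204.8 = 1135.9 Tg N/yr.
Box D throughput = its input = 1135.9 Tg N/yr; τ = 319000 / 1135.9 = 280.8 yr.

281 yr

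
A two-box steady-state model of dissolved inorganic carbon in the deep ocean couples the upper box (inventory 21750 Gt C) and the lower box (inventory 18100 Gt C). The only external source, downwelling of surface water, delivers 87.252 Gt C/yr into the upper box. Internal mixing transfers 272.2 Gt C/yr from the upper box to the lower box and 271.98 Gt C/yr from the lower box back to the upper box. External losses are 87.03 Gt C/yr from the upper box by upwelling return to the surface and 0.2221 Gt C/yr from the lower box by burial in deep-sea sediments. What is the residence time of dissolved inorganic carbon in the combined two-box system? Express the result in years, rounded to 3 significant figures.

457 yr

Treat the two boxes together as one reservoir: the mixing fluxes between them are internal recycling, so τ = ΣM / Σ(external losses).
M_total = 21750 + 18100 = 39850 Gt C.
ΣF_external_out = 87.03 + 0.2221 = 87.252 Gt C/yr.
τ = M_total / ΣF_ext = 39850 / 87.252 = 456.7 yr.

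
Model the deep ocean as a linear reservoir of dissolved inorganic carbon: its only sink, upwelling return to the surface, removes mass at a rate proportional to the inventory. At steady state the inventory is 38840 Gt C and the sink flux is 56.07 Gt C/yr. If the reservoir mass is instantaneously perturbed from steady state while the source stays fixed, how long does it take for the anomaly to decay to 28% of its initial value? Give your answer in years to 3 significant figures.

882 yr

For a linear reservoir the anomaly decays as exp(−t/τ) with τ = M/F = 38840/56.07 = 692.7 yr.
exp(−t/τ) = 0.28 ⇒ t = −τ ln(0.28) = 692.7 × 1.273 = 881.8 yr.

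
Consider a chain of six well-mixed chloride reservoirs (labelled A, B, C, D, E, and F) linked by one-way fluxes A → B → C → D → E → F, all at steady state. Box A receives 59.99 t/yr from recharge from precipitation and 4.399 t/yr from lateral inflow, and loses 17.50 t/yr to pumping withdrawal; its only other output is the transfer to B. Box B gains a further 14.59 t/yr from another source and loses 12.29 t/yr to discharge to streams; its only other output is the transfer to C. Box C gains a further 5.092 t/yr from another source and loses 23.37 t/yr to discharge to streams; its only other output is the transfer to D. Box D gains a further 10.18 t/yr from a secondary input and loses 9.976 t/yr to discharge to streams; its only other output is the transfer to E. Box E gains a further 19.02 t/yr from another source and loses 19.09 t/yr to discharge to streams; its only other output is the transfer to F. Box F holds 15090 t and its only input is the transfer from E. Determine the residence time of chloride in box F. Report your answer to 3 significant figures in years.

Box A: F(A→B) = (59.99 + 4.399) − 17.50 = 46.889 t/yr.
Box B: F(B→C) = (46.889 + 14.59) − 12.29 = 49.189 t/yr.
Box C: F(C→D) = (49.189 + 5.092) − 23.37 = 30.911 t/yr.
Box D: F(D→E) = (30.911 + 10.18) − 9.976 = 31.115 t/yr.
Box E: F(E→F) = (31.115 + 19.02) − 19.09 = 31.045 t/yr.
Box F throughput = its input = 31.045 t/yr; τ = 15090 / 31.045 = 486.1 yr.

486 yr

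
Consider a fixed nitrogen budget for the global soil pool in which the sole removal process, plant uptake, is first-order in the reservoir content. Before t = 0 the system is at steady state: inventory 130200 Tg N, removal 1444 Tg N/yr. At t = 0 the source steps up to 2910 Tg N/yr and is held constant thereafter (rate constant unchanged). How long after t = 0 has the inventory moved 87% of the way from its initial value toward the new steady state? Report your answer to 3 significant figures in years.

184 yr

τ = M₀/F₀ = 130200/1444 = 90.17 yr.
The remaining gap fraction is e^(−t/τ); 87% covered ⇒ e^(−t/τ) = 0.130.
t = −τ ln(0.130) = 90.17 × 2.040 = 184.0 yr.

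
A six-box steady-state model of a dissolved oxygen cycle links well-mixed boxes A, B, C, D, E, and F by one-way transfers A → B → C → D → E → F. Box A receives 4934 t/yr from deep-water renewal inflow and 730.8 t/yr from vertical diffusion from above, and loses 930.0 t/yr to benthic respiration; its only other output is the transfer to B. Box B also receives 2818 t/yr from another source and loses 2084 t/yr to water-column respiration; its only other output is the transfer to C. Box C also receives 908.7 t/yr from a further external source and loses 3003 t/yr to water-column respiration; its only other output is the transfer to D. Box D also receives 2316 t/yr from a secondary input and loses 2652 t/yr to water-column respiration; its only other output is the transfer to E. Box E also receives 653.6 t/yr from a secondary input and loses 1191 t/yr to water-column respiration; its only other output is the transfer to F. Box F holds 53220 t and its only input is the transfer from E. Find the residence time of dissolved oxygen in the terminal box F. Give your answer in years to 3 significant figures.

21.3 yr

Box A: F(A→B) = (4934 + 730.8) − 930.0 = 4734.8 t/yr.
Box B: F(B→C) = (4734.8 + 2818) − 2084 = 5468.8 t/yr.
Box C: F(C→D) = (5468.8 + 908.7) − 3003 = 3374.5 t/yr.
Box D: F(D→E) = (3374.5 + 2316) − 2652 = 3038.5 t/yr.
Box E: F(E→F) = (3038.5 + 653.6) − 1191 = 2501.1 t/yr.
Box F throughput = its input = 2501.1 t/yr; τ = 53220 / 2501.1 = 21.28 yr.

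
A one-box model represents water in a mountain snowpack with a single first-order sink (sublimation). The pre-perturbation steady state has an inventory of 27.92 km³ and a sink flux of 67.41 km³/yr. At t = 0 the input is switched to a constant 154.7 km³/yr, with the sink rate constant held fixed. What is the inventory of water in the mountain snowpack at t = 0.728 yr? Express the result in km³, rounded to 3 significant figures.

τ = M₀/F₀ = 27.92/67.41 = 0.4142 yr; rate constant k = 1/τ.
New steady state M_∞ = F₁/k = F₁·τ = 154.7 × 0.4142 = 64.074 km³.
M(t) = M_∞ + (M₀ − M_∞)·e^(−t/τ); t/τ = 0.728/0.4142 = 1.758, so e^(−t/τ) = 0.1724.
M(t) = 64.074 − 36.15 × 0.1724 = 57.839 km³.

57.8 km³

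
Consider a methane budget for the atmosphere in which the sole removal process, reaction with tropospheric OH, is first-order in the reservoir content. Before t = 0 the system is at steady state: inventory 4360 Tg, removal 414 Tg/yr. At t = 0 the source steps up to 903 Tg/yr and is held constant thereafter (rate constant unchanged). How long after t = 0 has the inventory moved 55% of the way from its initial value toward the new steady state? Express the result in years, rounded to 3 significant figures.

8.41 yr

τ = M₀/F₀ = 4360/414 = 10.53 yr.
The remaining gap fraction is e^(−t/τ); 55% covered ⇒ e^(−t/τ) = 0.450.
t = −τ ln(0.450) = 10.53 × 0.7985 = 8.409 yr.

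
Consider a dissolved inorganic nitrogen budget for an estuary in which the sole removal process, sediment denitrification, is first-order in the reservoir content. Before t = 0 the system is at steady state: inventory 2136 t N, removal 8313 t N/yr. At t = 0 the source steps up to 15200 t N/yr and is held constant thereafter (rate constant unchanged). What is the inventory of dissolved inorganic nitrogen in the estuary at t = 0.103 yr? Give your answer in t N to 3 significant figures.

τ = M₀/F₀ = 2136/8313 = 0.2569 yr; rate constant k = 1/τ.
New steady state M_∞ = F₁/k = F₁·τ = 15200 × 0.2569 = 3905.6 t N.
M(t) = M_∞ + (M₀ − M_∞)·e^(−t/τ); t/τ = 0.103/0.2569 = 0.4009, so e^(−t/τ) = 0.6697.
M(t) = 3905.6 − 1770 × 0.6697 = 2720.4 t N.

2720 t N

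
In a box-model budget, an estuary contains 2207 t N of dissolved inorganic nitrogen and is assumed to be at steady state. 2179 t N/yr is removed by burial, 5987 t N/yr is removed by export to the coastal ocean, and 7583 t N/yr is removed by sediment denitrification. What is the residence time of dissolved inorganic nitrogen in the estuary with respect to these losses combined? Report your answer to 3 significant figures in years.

Total removal = 2179 + 5987 + 7583 = 15749 t N/yr.
τ = M / ΣF_out = 2207 / 15749 = 0.1401 yr.

0.140 yr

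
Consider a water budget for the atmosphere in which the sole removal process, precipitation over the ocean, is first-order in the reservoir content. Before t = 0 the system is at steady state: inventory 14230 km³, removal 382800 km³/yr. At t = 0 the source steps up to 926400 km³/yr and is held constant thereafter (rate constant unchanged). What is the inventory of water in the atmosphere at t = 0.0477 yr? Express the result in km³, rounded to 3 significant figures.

28800 km³

Residence time τ = M₀/F₀ = 0.03717 yr. The eventual steady state is M_∞ = M₀·(F₁/F₀) = 14230 × 926400/382800 = 34437 km³.
The anomaly ΔM(t) = M(t) − M_∞ decays as ΔM₀·e^(−t/τ) with ΔM₀ = 14230 − 34437 = −20210 km³.
At t = 0.0477 yr, e^(−t/τ) = e^(−1.283) = 0.2772, so ΔM = −5601 km³ and M = 34437 − 5601 = 28837 km³.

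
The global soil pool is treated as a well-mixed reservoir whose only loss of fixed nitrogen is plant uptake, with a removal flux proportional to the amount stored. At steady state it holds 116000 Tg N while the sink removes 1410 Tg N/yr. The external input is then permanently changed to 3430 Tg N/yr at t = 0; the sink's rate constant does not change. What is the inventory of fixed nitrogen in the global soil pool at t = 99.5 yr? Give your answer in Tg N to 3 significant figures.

233000 Tg N

The sink rate constant is k = F₀/M₀ = 1410/116000 = 0.01216 yr⁻¹.
Solving dM/dt = F₁ − kM with M(0) = M₀ gives M(t) = F₁/k + (M₀ − F₁/k)·e^(−kt).
F₁/k = 3430/0.01216 = 282180 Tg N; kt = 0.01216 × 99.5 = 1.209, e^(−kt) = 0.2984.
M(99.5) = 282180 + (116000 − 282180) × 0.2984 = 282180 − 49580 = 232600 Tg N.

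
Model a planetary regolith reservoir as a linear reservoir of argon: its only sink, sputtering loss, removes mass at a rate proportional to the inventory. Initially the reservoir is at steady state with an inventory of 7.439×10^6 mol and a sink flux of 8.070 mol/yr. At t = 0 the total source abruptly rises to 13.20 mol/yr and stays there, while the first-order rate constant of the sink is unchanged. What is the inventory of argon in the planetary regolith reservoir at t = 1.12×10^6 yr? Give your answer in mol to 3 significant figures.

1.08×10^7 mol

The sink rate constant is k = F₀/M₀ = 8.070/7.439×10^6 = 1.085×10^-6 yr⁻¹.
Solving dM/dt = F₁ − kM with M(0) = M₀ gives M(t) = F₁/k + (M₀ − F₁/k)·e^(−kt).
F₁/k = 13.20/1.085×10^-6 = 1.2168×10^7 mol; kt = 1.085×10^-6 × 1.12×10^6 = 1.215, e^(−kt) = 0.2967.
M(1.12×10^6) = 1.2168×10^7 + (7.439×10^6 − 1.2168×10^7) × 0.2967 = 1.2168×10^7 − 1.403×10^6 = 1.0765×10^7 mol.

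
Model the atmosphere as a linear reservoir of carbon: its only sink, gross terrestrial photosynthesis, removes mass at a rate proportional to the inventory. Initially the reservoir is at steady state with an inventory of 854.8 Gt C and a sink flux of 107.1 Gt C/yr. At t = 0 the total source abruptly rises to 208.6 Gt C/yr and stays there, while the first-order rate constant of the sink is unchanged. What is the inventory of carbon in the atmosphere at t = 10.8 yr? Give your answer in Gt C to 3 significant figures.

Residence time τ = M₀/F₀ = 7.981 yr. The eventual steady state is M_∞ = M₀·(F₁/F₀) = 854.8 × 208.6/107.1 = 1664.9 Gt C.
The anomaly ΔM(t) = M(t) − M_∞ decays as ΔM₀·e^(−t/τ) with ΔM₀ = 854.8 − 1664.9 = −810.1 Gt C.
At t = 10.8 yr, e^(−t/τ) = e^(−1.353) = 0.2584, so ΔM = −209.3 Gt C and M = 1664.9 − 209.3 = 1455.6 Gt C.

1460 Gt C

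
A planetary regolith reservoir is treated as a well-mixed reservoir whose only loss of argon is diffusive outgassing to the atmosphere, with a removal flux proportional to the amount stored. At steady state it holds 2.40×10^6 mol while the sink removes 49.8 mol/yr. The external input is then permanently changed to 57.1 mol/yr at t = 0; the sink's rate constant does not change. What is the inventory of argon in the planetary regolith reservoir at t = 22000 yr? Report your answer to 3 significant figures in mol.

2.53×10^6 mol

Residence time τ = M₀/F₀ = 48190 yr. The eventual steady state is M_∞ = M₀·(F₁/F₀) = 2.40×10^6 × 57.1/49.8 = 2.7518×10^6 mol.
The anomaly ΔM(t) = M(t) − M_∞ decays as ΔM₀·e^(−t/τ) with ΔM₀ = 2.40×10^6 − 2.7518×10^6 = −351800 mol.
At t = 22000 yr, e^(−t/τ) = e^(−0.4565) = 0.6335, so ΔM = −222900 mol and M = 2.7518×10^6 − 222900 = 2.5289×10^6 mol.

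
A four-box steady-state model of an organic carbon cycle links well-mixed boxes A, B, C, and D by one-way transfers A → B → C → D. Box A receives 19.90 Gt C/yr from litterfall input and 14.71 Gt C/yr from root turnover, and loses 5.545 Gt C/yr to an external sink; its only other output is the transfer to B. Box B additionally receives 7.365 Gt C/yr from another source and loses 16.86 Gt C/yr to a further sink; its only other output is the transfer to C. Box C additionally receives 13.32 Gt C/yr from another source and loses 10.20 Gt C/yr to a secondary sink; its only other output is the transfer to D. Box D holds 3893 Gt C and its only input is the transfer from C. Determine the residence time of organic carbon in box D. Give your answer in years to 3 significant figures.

Box A: F(A→B) = (19.90 + 14.71) − 5.545 = 29.065 Gt C/yr.
Box B: F(B→C) = (29.065 + 7.365) − 16.86 = 19.570 Gt C/yr.
Box C: F(C→D) = (19.570 + 13.32) − 10.20 = 22.690 Gt C/yr.
Box D throughput = its input = 22.690 Gt C/yr; τ = 3893 / 22.690 = 171.6 yr.

172 yr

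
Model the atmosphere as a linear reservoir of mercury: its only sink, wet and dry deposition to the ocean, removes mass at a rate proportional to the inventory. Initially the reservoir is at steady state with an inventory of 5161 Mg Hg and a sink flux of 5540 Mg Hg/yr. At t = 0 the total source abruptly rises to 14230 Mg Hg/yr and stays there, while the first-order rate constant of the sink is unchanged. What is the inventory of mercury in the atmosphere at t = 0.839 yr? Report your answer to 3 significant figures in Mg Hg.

The sink rate constant is k = F₀/M₀ = 5540/5161 = 1.073 yr⁻¹.
Solving dM/dt = F₁ − kM with M(0) = M₀ gives M(t) = F₁/k + (M₀ − F₁/k)·e^(−kt).
F₁/k = 14230/1.073 = 13257 Mg Hg; kt = 1.073 × 0.839 = 0.9006, e^(−kt) = 0.4063.
M(0.839) = 13257 + (5161 − 13257) × 0.4063 = 13257 − 3289 = 9967.1 Mg Hg.

9970 Mg Hg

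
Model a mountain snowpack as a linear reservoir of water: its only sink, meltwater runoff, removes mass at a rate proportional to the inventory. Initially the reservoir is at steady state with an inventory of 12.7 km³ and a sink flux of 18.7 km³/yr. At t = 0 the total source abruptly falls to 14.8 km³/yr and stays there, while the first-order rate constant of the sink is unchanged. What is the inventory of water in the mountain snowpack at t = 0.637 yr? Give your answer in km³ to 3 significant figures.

Residence time τ = M₀/F₀ = 0.6791 yr. The eventual steady state is M_∞ = M₀·(F₁/F₀) = 12.7 × 14.8/18.7 = 10.051 km³.
The anomaly ΔM(t) = M(t) − M_∞ decays as ΔM₀·e^(−t/τ) with ΔM₀ = 12.7 − 10.051 = 2.649 km³.
At t = 0.637 yr, e^(−t/τ) = e^(−0.9379) = 0.3914, so ΔM = 1.037 km³ and M = 10.051 + 1.037 = 11.088 km³.

11.1 km³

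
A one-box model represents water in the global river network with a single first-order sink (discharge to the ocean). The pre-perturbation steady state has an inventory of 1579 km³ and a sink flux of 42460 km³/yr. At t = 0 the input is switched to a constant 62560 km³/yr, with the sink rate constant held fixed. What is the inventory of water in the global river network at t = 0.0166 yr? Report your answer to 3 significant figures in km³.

The sink rate constant is k = F₀/M₀ = 42460/1579 = 26.89 yr⁻¹.
Solving dM/dt = F₁ − kM with M(0) = M₀ gives M(t) = F₁/k + (M₀ − F₁/k)·e^(−kt).
F₁/k = 62560/26.89 = 2326.5 km³; kt = 26.89 × 0.0166 = 0.4464, e^(−kt) = 0.6399.
M(0.0166) = 2326.5 + (1579 − 2326.5) × 0.6399 = 2326.5 − 478.3 = 1848.1 km³.

1850 km³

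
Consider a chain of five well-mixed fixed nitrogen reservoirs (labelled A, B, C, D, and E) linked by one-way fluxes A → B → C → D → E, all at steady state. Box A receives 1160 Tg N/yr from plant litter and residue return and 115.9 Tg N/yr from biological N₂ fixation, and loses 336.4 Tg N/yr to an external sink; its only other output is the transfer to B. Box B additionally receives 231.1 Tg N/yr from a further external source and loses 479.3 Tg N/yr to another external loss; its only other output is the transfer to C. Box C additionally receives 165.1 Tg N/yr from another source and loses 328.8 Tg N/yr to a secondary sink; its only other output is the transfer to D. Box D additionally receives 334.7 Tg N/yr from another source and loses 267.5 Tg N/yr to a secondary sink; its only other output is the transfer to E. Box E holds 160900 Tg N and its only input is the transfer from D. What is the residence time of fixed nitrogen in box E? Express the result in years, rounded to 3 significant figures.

Box A: F(A→B) = (1160 + 115.9) − 336.4 = 939.50 Tg N/yr.
Box B: F(B→C) = (939.50 + 231.1) − 479.3 = 691.30 Tg N/yr.
Box C: F(C→D) = (691.30 + 165.1) − 328.8 = 527.60 Tg N/yr.
Box D: F(D→E) = (527.60 + 334.7) − 267.5 = 594.80 Tg N/yr.
Box E throughput = its input = 594.80 Tg N/yr; τ = 160900 / 594.80 = 270.5 yr.

271 yr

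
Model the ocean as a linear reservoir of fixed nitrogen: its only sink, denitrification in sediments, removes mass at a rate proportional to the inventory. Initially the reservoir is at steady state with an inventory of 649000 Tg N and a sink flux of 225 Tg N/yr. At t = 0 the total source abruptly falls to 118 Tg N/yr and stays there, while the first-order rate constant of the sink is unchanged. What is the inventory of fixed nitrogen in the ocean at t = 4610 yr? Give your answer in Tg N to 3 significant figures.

τ = M₀/F₀ = 649000/225 = 2884 yr; rate constant k = 1/τ.
New steady state M_∞ = F₁/k = F₁·τ = 118 × 2884 = 340360 Tg N.
M(t) = M_∞ + (M₀ − M_∞)·e^(−t/τ); t/τ = 4610/2884 = 1.598, so e^(−t/τ) = 0.2023.
M(t) = 340360 + 308600 × 0.2023 = 402790 Tg N.

403000 Tg N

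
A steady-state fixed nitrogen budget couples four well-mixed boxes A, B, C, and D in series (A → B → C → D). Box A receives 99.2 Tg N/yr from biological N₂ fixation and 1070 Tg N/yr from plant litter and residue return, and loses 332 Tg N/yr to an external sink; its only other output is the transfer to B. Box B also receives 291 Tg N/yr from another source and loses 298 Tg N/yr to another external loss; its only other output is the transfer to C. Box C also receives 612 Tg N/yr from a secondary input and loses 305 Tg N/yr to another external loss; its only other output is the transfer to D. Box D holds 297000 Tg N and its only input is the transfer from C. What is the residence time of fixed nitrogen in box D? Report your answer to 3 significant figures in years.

261 yr

Box A: F(A→B) = (99.2 + 1070) − 332 = 837.20 Tg N/yr.
Box B: F(B→C) = (837.20 + 291) − 298 = 830.20 Tg N/yr.
Box C: F(C→D) = (830.20 + 612) − 305 = 1137.2 Tg N/yr.
Box D throughput = its input = 1137.2 Tg N/yr; τ = 297000 / 1137.2 = 261.2 yr.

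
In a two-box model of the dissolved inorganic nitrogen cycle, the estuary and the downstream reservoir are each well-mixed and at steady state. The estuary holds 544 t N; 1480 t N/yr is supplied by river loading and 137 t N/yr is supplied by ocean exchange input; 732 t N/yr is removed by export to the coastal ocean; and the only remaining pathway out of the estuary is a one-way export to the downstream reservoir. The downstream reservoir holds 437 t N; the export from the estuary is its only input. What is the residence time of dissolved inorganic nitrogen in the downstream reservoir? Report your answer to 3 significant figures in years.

0.494 yr

Balance the estuary: ΣF_in = 1480 + 137 = 1617.0 t N/yr.
Export to the downstream reservoir = ΣF_in − (732) = 885.00 t N/yr.
At steady state the output of the downstream reservoir equals its input, 885.00 t N/yr.
τ = M / F = 437 / 885.00 = 0.4938 yr.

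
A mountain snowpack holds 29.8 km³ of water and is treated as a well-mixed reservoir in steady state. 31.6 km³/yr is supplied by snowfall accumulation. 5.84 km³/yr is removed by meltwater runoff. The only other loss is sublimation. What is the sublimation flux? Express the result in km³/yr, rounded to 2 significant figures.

26 km³/yr

At steady state ΣF_in = ΣF_out.
ΣF_in = 31.600 km³/yr.
Sublimation flux = ΣF_in − (5.84) = 31.600 − 5.840 = 25.76 km³/yr.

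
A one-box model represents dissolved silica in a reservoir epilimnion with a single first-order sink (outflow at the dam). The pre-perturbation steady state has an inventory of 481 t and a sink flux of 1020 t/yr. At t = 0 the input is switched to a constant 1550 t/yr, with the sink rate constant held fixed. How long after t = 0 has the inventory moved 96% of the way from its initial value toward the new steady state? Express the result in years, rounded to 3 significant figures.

τ = M₀/F₀ = 481/1020 = 0.4716 yr.
The remaining gap fraction is e^(−t/τ); 96% covered ⇒ e^(−t/τ) = 0.0400.
t = −τ ln(0.0400) = 0.4716 × 3.219 = 1.518 yr.

1.52 yr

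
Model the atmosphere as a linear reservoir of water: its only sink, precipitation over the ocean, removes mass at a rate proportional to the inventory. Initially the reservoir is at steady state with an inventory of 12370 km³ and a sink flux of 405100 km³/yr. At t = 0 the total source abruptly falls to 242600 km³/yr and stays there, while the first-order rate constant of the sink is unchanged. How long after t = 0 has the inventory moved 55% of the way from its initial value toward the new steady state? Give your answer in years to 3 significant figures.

0.0244 yr

τ = M₀/F₀ = 12370/405100 = 0.03054 yr.
The remaining gap fraction is e^(−t/τ); 55% covered ⇒ e^(−t/τ) = 0.450.
t = −τ ln(0.450) = 0.03054 × 0.7985 = 0.02438 yr.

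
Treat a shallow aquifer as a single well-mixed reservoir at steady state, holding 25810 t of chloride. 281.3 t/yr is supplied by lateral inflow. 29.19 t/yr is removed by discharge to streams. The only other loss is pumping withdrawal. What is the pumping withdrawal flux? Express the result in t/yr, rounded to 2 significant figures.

250 t/yr

At steady state ΣF_in = ΣF_out.
ΣF_in = 281.30 t/yr.
Pumping withdrawal flux = ΣF_in − (29.19) = 281.30 − 29.19 = 252.1 t/yr.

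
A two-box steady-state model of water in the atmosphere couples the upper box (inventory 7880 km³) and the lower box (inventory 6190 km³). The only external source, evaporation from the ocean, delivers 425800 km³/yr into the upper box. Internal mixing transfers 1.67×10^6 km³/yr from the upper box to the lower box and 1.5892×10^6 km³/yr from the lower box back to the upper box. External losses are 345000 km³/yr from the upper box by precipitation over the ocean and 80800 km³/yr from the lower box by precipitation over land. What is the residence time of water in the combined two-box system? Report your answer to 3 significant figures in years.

Residence time in the combined system uses the total inventory and the total *external* removal — internal exchanges between the two boxes cancel.
M_total = 7880 + 6190 = 14070 km³.
ΣF_external_out = 345000 + 80800 = 425800 km³/yr.
τ = M_total / ΣF_ext = 14070 / 425800 = 0.03304 yr.

0.0330 yr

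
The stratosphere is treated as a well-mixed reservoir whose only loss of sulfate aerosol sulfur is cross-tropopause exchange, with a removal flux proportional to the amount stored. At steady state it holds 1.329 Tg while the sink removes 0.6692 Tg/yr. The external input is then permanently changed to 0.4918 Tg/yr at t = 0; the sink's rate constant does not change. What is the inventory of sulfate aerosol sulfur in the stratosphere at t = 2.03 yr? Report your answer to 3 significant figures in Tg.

1.10 Tg

τ = M₀/F₀ = 1.329/0.6692 = 1.986 yr; rate constant k = 1/τ.
New steady state M_∞ = F₁/k = F₁·τ = 0.4918 × 1.986 = 0.97669 Tg.
M(t) = M_∞ + (M₀ − M_∞)·e^(−t/τ); t/τ = 2.03/1.986 = 1.022, so e^(−t/τ) = 0.3598.
M(t) = 0.97669 + 0.3523 × 0.3598 = 1.1035 Tg.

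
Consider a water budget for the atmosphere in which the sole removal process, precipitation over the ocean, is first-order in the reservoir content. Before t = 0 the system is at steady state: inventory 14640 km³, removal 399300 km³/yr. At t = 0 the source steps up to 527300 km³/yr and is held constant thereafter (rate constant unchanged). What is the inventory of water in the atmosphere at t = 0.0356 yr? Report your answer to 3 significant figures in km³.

17600 km³

τ = M₀/F₀ = 14640/399300 = 0.03666 yr; rate constant k = 1/τ.
New steady state M_∞ = F₁/k = F₁·τ = 527300 × 0.03666 = 19333 km³.
M(t) = M_∞ + (M₀ − M_∞)·e^(−t/τ); t/τ = 0.0356/0.03666 = 0.9710, so e^(−t/τ) = 0.3787.
M(t) = 19333 − 4693 × 0.3787 = 17556 km³.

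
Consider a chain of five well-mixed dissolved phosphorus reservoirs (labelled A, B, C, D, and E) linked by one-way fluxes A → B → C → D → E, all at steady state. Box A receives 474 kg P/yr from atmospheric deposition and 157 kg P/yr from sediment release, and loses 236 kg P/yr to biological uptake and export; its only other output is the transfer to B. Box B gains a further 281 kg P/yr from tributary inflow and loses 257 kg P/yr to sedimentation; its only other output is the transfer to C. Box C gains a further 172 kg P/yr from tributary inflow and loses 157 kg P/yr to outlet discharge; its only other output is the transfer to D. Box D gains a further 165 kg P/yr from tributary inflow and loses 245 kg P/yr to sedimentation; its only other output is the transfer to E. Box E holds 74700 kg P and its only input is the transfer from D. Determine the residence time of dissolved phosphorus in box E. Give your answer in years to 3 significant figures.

Box A: F(A→B) = (474 + 157) − 236 = 395.00 kg P/yr.
Box B: F(B→C) = (395.00 + 281) − 257 = 419.00 kg P/yr.
Box C: F(C→D) = (419.00 + 172) − 157 = 434.00 kg P/yr.
Box D: F(D→E) = (434.00 + 165) − 245 = 354.00 kg P/yr.
Box E throughput = its input = 354.00 kg P/yr; τ = 74700 / 354.00 = 211.0 yr.

211 yr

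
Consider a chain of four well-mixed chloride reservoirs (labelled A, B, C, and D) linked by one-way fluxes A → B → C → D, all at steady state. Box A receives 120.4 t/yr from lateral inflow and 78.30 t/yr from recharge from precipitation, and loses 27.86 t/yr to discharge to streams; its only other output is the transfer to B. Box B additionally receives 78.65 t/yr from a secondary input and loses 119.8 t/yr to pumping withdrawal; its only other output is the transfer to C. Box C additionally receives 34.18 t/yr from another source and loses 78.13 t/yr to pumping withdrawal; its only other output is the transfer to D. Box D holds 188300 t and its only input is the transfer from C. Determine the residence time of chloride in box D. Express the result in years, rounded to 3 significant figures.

Box A: F(A→B) = (120.4 + 78.30) − 27.86 = 170.84 t/yr.
Box B: F(B→C) = (170.84 + 78.65) − 119.8 = 129.69 t/yr.
Box C: F(C→D) = (129.69 + 34.18) − 78.13 = 85.740 t/yr.
Box D throughput = its input = 85.740 t/yr; τ = 188300 / 85.740 = 2196 yr.

2200 yr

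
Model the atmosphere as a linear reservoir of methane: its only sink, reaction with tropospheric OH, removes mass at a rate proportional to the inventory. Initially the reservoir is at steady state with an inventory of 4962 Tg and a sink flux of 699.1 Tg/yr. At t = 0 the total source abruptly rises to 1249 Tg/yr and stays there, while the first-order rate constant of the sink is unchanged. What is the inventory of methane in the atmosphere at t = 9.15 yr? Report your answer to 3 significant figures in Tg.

Residence time τ = M₀/F₀ = 7.098 yr. The eventual steady state is M_∞ = M₀·(F₁/F₀) = 4962 × 1249/699.1 = 8865.0 Tg.
The anomaly ΔM(t) = M(t) − M_∞ decays as ΔM₀·e^(−t/τ) with ΔM₀ = 4962 − 8865.0 = −3903 Tg.
At t = 9.15 yr, e^(−t/τ) = e^(−1.289) = 0.2755, so ΔM = −1075 Tg and M = 8865.0 − 1075 = 7789.7 Tg.

7790 Tg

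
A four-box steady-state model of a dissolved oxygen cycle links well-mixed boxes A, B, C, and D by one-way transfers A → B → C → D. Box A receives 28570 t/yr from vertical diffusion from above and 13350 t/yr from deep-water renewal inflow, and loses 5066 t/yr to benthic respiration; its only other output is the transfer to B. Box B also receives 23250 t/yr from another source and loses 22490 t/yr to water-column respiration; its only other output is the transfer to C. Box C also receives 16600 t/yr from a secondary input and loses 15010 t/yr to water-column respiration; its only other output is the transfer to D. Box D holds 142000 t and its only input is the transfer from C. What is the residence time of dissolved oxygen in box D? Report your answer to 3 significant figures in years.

Box A: F(A→B) = (28570 + 13350) − 5066 = 36854 t/yr.
Box B: F(B→C) = (36854 + 23250) − 22490 = 37614 t/yr.
Box C: F(C→D) = (37614 + 16600) − 15010 = 39204 t/yr.
Box D throughput = its input = 39204 t/yr; τ = 142000 / 39204 = 3.622 yr.

3.62 yr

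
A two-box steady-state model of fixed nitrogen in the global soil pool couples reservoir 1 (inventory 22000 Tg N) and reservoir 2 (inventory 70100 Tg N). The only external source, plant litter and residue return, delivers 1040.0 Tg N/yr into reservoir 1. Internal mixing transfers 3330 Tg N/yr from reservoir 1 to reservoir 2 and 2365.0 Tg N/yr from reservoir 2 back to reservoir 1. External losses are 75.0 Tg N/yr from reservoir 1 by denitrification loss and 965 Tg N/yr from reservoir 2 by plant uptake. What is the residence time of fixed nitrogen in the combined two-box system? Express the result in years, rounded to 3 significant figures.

Treat the two boxes together as one reservoir: the mixing fluxes between them are internal recycling, so τ = ΣM / Σ(external losses).
M_total = 22000 + 70100 = 92100 Tg N.
ΣF_external_out = 75.0 + 965 = 1040.0 Tg N/yr.
τ = M_total / ΣF_ext = 92100 / 1040.0 = 88.56 yr.

88.6 yr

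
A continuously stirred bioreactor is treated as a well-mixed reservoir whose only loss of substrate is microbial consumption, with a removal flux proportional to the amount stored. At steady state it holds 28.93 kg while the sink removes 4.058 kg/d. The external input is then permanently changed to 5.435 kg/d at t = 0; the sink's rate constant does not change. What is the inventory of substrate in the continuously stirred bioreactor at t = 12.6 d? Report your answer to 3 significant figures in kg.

Residence time τ = M₀/F₀ = 7.129 d. The eventual steady state is M_∞ = M₀·(F₁/F₀) = 28.93 × 5.435/4.058 = 38.747 kg.
The anomaly ΔM(t) = M(t) − M_∞ decays as ΔM₀·e^(−t/τ) with ΔM₀ = 28.93 − 38.747 = −9.817 kg.
At t = 12.6 d, e^(−t/τ) = e^(−1.767) = 0.1708, so ΔM = −1.676 kg and M = 38.747 − 1.676 = 37.070 kg.

37.1 kg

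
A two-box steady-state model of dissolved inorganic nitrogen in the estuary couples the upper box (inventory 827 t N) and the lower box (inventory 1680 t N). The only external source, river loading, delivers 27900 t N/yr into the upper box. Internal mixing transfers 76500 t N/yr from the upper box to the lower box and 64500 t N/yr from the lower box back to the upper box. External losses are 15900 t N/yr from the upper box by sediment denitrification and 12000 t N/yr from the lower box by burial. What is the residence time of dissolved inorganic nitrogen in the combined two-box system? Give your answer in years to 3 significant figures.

For the system as a whole, the A↔B exchange is internal and contributes nothing to the throughput; only the external sinks remove mass.
M_total = 827 + 1680 = 2507.0 t N.
ΣF_external_out = 15900 + 12000 = 27900 t N/yr.
τ = M_total / ΣF_ext = 2507.0 / 27900 = 0.08986 yr.

0.0899 yr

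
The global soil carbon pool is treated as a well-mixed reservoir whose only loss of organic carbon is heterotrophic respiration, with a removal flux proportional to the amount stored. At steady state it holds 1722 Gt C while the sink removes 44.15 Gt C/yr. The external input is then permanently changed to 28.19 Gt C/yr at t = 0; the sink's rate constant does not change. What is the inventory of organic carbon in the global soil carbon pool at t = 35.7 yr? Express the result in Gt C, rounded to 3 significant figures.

τ = M₀/F₀ = 1722/44.15 = 39.00 yr; rate constant k = 1/τ.
New steady state M_∞ = F₁/k = F₁·τ = 28.19 × 39.00 = 1099.5 Gt C.
M(t) = M_∞ + (M₀ − M_∞)·e^(−t/τ); t/τ = 35.7/39.00 = 0.9153, so e^(−t/τ) = 0.4004.
M(t) = 1099.5 + 622.5 × 0.4004 = 1348.7 Gt C.

1350 Gt C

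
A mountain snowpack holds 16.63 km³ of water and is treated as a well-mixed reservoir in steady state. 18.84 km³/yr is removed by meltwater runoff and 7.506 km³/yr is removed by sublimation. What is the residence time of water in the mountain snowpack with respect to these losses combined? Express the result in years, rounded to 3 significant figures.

0.631 yr

Total removal = 18.84 + 7.506 = 26.346 km³/yr.
τ = M / ΣF_out = 16.63 / 26.346 = 0.6312 yr.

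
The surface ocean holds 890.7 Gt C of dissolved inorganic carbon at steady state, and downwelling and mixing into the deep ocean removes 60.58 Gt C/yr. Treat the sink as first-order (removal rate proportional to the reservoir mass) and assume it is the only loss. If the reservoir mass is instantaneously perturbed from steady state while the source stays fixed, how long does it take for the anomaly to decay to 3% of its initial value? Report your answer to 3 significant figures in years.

For a linear reservoir the anomaly decays as exp(−t/τ) with τ = M/F = 890.7/60.58 = 14.70 yr.
exp(−t/τ) = 0.03 ⇒ t = −τ ln(0.03) = 14.70 × 3.507 = 51.56 yr.

51.6 yr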